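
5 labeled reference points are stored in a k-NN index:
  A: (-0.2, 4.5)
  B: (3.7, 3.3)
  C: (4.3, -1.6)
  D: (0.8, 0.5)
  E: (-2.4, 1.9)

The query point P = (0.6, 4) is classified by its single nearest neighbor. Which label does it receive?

A

Squared Euclidean distances:
|PA|² = (0.6−(-0.2))² + (4−4.5)² = 0.64 + 0.25 = 0.89
|PB|² = (0.6−3.7)² + (4−3.3)² = 9.61 + 0.49 = 10.1
|PC|² = (0.6−4.3)² + (4−(-1.6))² = 13.69 + 31.36 = 45.05
|PD|² = (0.6−0.8)² + (4−0.5)² = 0.04 + 12.25 = 12.29
|PE|² = (0.6−(-2.4))² + (4−1.9)² = 9 + 4.41 = 13.41
The smallest is to A, so P lies in the Voronoi region of A.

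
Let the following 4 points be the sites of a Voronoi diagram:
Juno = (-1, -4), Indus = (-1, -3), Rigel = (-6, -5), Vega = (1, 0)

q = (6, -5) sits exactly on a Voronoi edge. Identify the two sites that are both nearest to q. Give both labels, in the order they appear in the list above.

Juno and Vega

Squared distances from q to each site:
d²(q, Juno) = 49 + 1 = 50
d²(q, Indus) = 49 + 4 = 53
d²(q, Rigel) = 144 + 0 = 144
d²(q, Vega) = 25 + 25 = 50
q is equidistant from Juno and Vega (both at squared distance 50), and every other site is strictly farther — so q lies on the Juno–Vega Voronoi edge.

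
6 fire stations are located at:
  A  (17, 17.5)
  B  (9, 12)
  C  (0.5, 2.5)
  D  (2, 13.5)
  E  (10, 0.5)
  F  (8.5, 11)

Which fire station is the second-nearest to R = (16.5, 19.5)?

Squared Euclidean distances:
|RA|² = (16.5−17)² + (19.5−17.5)² = 0.25 + 4 = 4.25
|RB|² = (16.5−9)² + (19.5−12)² = 56.25 + 56.25 = 112.5
|RC|² = (16.5−0.5)² + (19.5−2.5)² = 256 + 289 = 545
|RD|² = (16.5−2)² + (19.5−13.5)² = 210.25 + 36 = 246.25
|RE|² = (16.5−10)² + (19.5−0.5)² = 42.25 + 361 = 403.25
|RF|² = (16.5−8.5)² + (19.5−11)² = 64 + 72.25 = 136.25
Sorted ascending: A, B, F, … — the second-nearest is B.

B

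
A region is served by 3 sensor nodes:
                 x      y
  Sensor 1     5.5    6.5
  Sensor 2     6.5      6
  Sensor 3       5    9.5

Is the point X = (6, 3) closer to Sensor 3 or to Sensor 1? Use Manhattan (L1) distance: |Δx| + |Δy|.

Sensor 1

d(X, Sensor 3) = |6−5| + |3−9.5| = 1 + 6.5 = 7.5
d(X, Sensor 1) = |6−5.5| + |3−6.5| = 0.5 + 3.5 = 4
7.5 > 4, so Sensor 1 is closer.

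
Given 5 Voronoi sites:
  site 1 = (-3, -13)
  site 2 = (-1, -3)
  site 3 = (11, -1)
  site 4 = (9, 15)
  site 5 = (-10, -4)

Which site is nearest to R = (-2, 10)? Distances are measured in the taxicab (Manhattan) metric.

site 2

d(R, site 1) = 1 + 23 = 24
d(R, site 2) = 1 + 13 = 14
d(R, site 3) = 13 + 11 = 24
d(R, site 4) = 11 + 5 = 16
d(R, site 5) = 8 + 14 = 22
The smallest is to site 2, so R lies in the Voronoi region of site 2.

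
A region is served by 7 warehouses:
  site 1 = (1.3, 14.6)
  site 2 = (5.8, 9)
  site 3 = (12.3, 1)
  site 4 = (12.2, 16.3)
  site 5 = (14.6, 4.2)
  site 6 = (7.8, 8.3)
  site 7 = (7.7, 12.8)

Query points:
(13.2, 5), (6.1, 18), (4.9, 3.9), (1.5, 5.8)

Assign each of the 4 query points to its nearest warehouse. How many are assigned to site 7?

(13.2, 5) — d² to each: site 1:233.77, site 2:70.76, site 3:16.81, site 4:128.69, site 5:2.6, site 6:40.05, site 7:91.09 → nearest is site 5
(6.1, 18) — d² to each: site 1:34.6, site 2:81.09, site 3:327.44, site 4:40.1, site 5:262.69, site 6:96.98, site 7:29.6 → nearest is site 7
(4.9, 3.9) — d² to each: site 1:127.45, site 2:26.82, site 3:63.17, site 4:207.05, site 5:94.18, site 6:27.77, site 7:87.05 → nearest is site 2
(1.5, 5.8) — d² to each: site 1:77.48, site 2:28.73, site 3:139.68, site 4:224.74, site 5:174.17, site 6:45.94, site 7:87.44 → nearest is site 2
1 of the 4 points has site 7 as nearest.

1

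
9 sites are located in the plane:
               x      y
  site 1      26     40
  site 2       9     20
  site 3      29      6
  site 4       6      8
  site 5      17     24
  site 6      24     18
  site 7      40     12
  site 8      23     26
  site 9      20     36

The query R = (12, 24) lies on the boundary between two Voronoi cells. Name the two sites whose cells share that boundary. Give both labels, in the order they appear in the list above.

site 2 and site 5

Squared distances from R to each site:
d²(R, site 1) = 196 + 256 = 452
d²(R, site 2) = 9 + 16 = 25
d²(R, site 3) = 289 + 324 = 613
d²(R, site 4) = 36 + 256 = 292
d²(R, site 5) = 25 + 0 = 25
d²(R, site 6) = 144 + 36 = 180
d²(R, site 7) = 784 + 144 = 928
d²(R, site 8) = 121 + 4 = 125
d²(R, site 9) = 64 + 144 = 208
R is equidistant from site 2 and site 5 (both at squared distance 25), and every other site is strictly farther — so R lies on the site 2–site 5 Voronoi edge.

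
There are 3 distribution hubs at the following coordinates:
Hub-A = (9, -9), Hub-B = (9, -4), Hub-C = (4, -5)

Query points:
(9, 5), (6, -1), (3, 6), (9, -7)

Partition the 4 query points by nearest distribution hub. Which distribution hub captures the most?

Hub-B

(9, 5) — d² to each: Hub-A:196, Hub-B:81, Hub-C:125 → nearest is Hub-B
(6, -1) — d² to each: Hub-A:73, Hub-B:18, Hub-C:20 → nearest is Hub-B
(3, 6) — d² to each: Hub-A:261, Hub-B:136, Hub-C:122 → nearest is Hub-C
(9, -7) — d² to each: Hub-A:4, Hub-B:9, Hub-C:29 → nearest is Hub-A
Tally — Hub-A:1, Hub-B:2, Hub-C:1. Hub-B captures the most (2).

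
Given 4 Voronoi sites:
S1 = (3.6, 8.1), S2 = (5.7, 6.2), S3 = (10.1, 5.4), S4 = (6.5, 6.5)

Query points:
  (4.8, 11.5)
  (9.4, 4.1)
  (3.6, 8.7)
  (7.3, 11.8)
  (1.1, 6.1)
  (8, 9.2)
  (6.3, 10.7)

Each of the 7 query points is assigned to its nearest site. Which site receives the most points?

S1

(4.8, 11.5) — d² to each: S1:13, S2:28.9, S3:65.3, S4:27.89 → nearest is S1
(9.4, 4.1) — d² to each: S1:49.64, S2:18.1, S3:2.18, S4:14.17 → nearest is S3
(3.6, 8.7) — d² to each: S1:0.36, S2:10.66, S3:53.14, S4:13.25 → nearest is S1
(7.3, 11.8) — d² to each: S1:27.38, S2:33.92, S3:48.8, S4:28.73 → nearest is S1
(1.1, 6.1) — d² to each: S1:10.25, S2:21.17, S3:81.49, S4:29.32 → nearest is S1
(8, 9.2) — d² to each: S1:20.57, S2:14.29, S3:18.85, S4:9.54 → nearest is S4
(6.3, 10.7) — d² to each: S1:14.05, S2:20.61, S3:42.53, S4:17.68 → nearest is S1
Tally — S1:5, S3:1, S4:1. S1 captures the most (5).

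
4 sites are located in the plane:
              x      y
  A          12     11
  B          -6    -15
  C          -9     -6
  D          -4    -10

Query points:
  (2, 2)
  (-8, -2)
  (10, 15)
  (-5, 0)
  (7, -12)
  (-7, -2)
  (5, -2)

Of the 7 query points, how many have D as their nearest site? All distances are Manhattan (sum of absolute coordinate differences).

(2, 2) — d to each: A:19, B:25, C:19, D:18 → nearest is D
(-8, -2) — d to each: A:33, B:15, C:5, D:12 → nearest is C
(10, 15) — d to each: A:6, B:46, C:40, D:39 → nearest is A
(-5, 0) — d to each: A:28, B:16, C:10, D:11 → nearest is C
(7, -12) — d to each: A:28, B:16, C:22, D:13 → nearest is D
(-7, -2) — d to each: A:32, B:14, C:6, D:11 → nearest is C
(5, -2) — d to each: A:20, B:24, C:18, D:17 → nearest is D
3 of the 7 points have D as nearest.

3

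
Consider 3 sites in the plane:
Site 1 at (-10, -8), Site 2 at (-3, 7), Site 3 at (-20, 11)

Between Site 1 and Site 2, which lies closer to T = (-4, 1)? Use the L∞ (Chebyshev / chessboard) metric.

d(T, Site 1) = max(6, 9) = 9
d(T, Site 2) = max(1, 6) = 6
9 > 6, so Site 2 is closer.

Site 2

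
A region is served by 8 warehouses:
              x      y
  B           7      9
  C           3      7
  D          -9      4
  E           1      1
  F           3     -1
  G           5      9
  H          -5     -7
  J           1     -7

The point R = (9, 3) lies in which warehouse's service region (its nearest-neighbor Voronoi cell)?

Squared Euclidean distances:
|RB|² = 4 + 36 = 40
|RC|² = 36 + 16 = 52
|RD|² = 324 + 1 = 325
|RE|² = 64 + 4 = 68
|RF|² = 36 + 16 = 52
|RG|² = 16 + 36 = 52
|RH|² = 196 + 100 = 296
|RJ|² = 64 + 100 = 164
Minimum is at B.

B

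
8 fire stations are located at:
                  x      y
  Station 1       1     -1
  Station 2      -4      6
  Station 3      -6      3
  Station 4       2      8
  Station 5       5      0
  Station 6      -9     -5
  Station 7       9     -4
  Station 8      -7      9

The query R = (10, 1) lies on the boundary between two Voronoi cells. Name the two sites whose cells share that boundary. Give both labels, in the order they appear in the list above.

Station 5 and Station 7

Squared distances from R to each site:
d²(R, Station 1) = (10−1)² + (1−(-1))² = 81 + 4 = 85
d²(R, Station 2) = (10−(-4))² + (1−6)² = 196 + 25 = 221
d²(R, Station 3) = (10−(-6))² + (1−3)² = 256 + 4 = 260
d²(R, Station 4) = (10−2)² + (1−8)² = 64 + 49 = 113
d²(R, Station 5) = (10−5)² + (1−0)² = 25 + 1 = 26
d²(R, Station 6) = (10−(-9))² + (1−(-5))² = 361 + 36 = 397
d²(R, Station 7) = (10−9)² + (1−(-4))² = 1 + 25 = 26
d²(R, Station 8) = (10−(-7))² + (1−9)² = 289 + 64 = 353
R is equidistant from Station 5 and Station 7 (both at squared distance 26), and every other site is strictly farther — so R lies on the Station 5–Station 7 Voronoi edge.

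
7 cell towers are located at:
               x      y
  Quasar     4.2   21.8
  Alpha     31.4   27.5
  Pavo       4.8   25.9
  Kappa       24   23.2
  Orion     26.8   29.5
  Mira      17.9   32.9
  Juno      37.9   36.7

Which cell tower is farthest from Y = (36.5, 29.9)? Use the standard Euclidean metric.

Since √ is increasing, it suffices to compare squared distances:
d²(Y, Quasar) = (36.5−4.2)² + (29.9−21.8)² = 1043.29 + 65.61 = 1108.9
d²(Y, Alpha) = (36.5−31.4)² + (29.9−27.5)² = 26.01 + 5.76 = 31.77
d²(Y, Pavo) = (36.5−4.8)² + (29.9−25.9)² = 1004.89 + 16 = 1020.89
d²(Y, Kappa) = (36.5−24)² + (29.9−23.2)² = 156.25 + 44.89 = 201.14
d²(Y, Orion) = (36.5−26.8)² + (29.9−29.5)² = 94.09 + 0.16 = 94.25
d²(Y, Mira) = (36.5−17.9)² + (29.9−32.9)² = 345.96 + 9 = 354.96
d²(Y, Juno) = (36.5−37.9)² + (29.9−36.7)² = 1.96 + 46.24 = 48.2
The largest is to Quasar.

Quasar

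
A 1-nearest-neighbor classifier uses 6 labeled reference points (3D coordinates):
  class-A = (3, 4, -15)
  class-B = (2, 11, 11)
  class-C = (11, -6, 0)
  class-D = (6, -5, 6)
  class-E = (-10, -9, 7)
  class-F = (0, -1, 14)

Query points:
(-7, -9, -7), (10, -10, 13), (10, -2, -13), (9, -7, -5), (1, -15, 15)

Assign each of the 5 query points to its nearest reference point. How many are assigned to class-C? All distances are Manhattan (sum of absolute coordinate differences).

1

(-7, -9, -7) — d to each: class-A:31, class-B:47, class-C:28, class-D:30, class-E:17, class-F:36 → nearest is class-E
(10, -10, 13) — d to each: class-A:49, class-B:31, class-C:18, class-D:16, class-E:27, class-F:20 → nearest is class-D
(10, -2, -13) — d to each: class-A:15, class-B:45, class-C:18, class-D:26, class-E:47, class-F:38 → nearest is class-A
(9, -7, -5) — d to each: class-A:27, class-B:41, class-C:8, class-D:16, class-E:33, class-F:34 → nearest is class-C
(1, -15, 15) — d to each: class-A:51, class-B:31, class-C:34, class-D:24, class-E:25, class-F:16 → nearest is class-F
1 of the 5 points has class-C as nearest.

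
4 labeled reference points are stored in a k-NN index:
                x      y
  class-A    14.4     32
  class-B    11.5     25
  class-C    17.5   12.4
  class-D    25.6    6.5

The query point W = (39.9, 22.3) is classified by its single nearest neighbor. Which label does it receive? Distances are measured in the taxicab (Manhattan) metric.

d(W, class-A) = |39.9−14.4| + |22.3−32| = 25.5 + 9.7 = 35.2
d(W, class-B) = |39.9−11.5| + |22.3−25| = 28.4 + 2.7 = 31.1
d(W, class-C) = |39.9−17.5| + |22.3−12.4| = 22.4 + 9.9 = 32.3
d(W, class-D) = |39.9−25.6| + |22.3−6.5| = 14.3 + 15.8 = 30.1
The smallest is to class-D, so W lies in the Voronoi region of class-D.

class-D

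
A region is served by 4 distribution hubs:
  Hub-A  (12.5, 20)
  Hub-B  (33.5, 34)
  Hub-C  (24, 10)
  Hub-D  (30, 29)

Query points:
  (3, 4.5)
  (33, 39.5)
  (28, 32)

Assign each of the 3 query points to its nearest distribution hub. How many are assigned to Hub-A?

1

(3, 4.5) — d² to each: Hub-A:330.5, Hub-B:1800.5, Hub-C:471.25, Hub-D:1329.25 → nearest is Hub-A
(33, 39.5) — d² to each: Hub-A:800.5, Hub-B:30.5, Hub-C:951.25, Hub-D:119.25 → nearest is Hub-B
(28, 32) — d² to each: Hub-A:384.25, Hub-B:34.25, Hub-C:500, Hub-D:13 → nearest is Hub-D
1 of the 3 points has Hub-A as nearest.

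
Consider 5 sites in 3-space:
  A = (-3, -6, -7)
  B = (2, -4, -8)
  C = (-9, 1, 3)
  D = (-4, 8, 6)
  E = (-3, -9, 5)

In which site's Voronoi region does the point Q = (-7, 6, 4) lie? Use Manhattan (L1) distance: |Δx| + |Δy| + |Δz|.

D

d(Q,A) = 4 + 12 + 11 = 27
d(Q,B) = 9 + 10 + 12 = 31
d(Q,C) = 2 + 5 + 1 = 8
d(Q,D) = 3 + 2 + 2 = 7
d(Q,E) = 4 + 15 + 1 = 20
Minimum is at D.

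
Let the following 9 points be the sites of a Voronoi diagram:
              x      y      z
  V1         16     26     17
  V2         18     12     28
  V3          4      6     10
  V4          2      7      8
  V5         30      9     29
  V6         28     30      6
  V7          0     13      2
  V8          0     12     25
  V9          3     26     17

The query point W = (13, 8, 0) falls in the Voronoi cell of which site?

Squared Euclidean distances:
|WV1|² = 9 + 324 + 289 = 622
|WV2|² = 25 + 16 + 784 = 825
|WV3|² = 81 + 4 + 100 = 185
|WV4|² = 121 + 1 + 64 = 186
|WV5|² = 289 + 1 + 841 = 1131
|WV6|² = 225 + 484 + 36 = 745
|WV7|² = 169 + 25 + 4 = 198
|WV8|² = 169 + 16 + 625 = 810
|WV9|² = 100 + 324 + 289 = 713
Minimum is at V3.

V3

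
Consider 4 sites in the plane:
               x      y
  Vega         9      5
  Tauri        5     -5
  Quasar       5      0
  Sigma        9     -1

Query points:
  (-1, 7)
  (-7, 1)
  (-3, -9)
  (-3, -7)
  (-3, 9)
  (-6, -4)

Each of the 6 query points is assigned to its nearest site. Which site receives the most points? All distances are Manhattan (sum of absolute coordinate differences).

Tauri

(-1, 7) — d to each: Vega:12, Tauri:18, Quasar:13, Sigma:18 → nearest is Vega
(-7, 1) — d to each: Vega:20, Tauri:18, Quasar:13, Sigma:18 → nearest is Quasar
(-3, -9) — d to each: Vega:26, Tauri:12, Quasar:17, Sigma:20 → nearest is Tauri
(-3, -7) — d to each: Vega:24, Tauri:10, Quasar:15, Sigma:18 → nearest is Tauri
(-3, 9) — d to each: Vega:16, Tauri:22, Quasar:17, Sigma:22 → nearest is Vega
(-6, -4) — d to each: Vega:24, Tauri:12, Quasar:15, Sigma:18 → nearest is Tauri
Tally — Vega:2, Tauri:3, Quasar:1. Tauri captures the most (3).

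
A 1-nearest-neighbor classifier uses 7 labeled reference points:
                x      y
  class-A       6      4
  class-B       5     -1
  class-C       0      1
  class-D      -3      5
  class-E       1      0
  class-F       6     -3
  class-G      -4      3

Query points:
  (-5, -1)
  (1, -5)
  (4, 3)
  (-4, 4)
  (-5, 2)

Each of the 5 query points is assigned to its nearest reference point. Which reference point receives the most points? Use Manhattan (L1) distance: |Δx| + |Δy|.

(-5, -1) — d to each: class-A:16, class-B:10, class-C:7, class-D:8, class-E:7, class-F:13, class-G:5 → nearest is class-G
(1, -5) — d to each: class-A:14, class-B:8, class-C:7, class-D:14, class-E:5, class-F:7, class-G:13 → nearest is class-E
(4, 3) — d to each: class-A:3, class-B:5, class-C:6, class-D:9, class-E:6, class-F:8, class-G:8 → nearest is class-A
(-4, 4) — d to each: class-A:10, class-B:14, class-C:7, class-D:2, class-E:9, class-F:17, class-G:1 → nearest is class-G
(-5, 2) — d to each: class-A:13, class-B:13, class-C:6, class-D:5, class-E:8, class-F:16, class-G:2 → nearest is class-G
Tally — class-A:1, class-E:1, class-G:3. class-G captures the most (3).

class-G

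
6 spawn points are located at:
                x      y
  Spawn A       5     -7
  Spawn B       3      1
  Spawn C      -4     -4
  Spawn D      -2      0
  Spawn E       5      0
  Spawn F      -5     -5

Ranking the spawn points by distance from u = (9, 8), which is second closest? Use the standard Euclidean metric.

Squared Euclidean distances:
d²(u, Spawn A) = (9−5)² + (8−(-7))² = 16 + 225 = 241
d²(u, Spawn B) = (9−3)² + (8−1)² = 36 + 49 = 85
d²(u, Spawn C) = (9−(-4))² + (8−(-4))² = 169 + 144 = 313
d²(u, Spawn D) = (9−(-2))² + (8−0)² = 121 + 64 = 185
d²(u, Spawn E) = (9−5)² + (8−0)² = 16 + 64 = 80
d²(u, Spawn F) = (9−(-5))² + (8−(-5))² = 196 + 169 = 365
Sorted ascending: Spawn E, Spawn B, Spawn D, … — the second-nearest is Spawn B.

Spawn B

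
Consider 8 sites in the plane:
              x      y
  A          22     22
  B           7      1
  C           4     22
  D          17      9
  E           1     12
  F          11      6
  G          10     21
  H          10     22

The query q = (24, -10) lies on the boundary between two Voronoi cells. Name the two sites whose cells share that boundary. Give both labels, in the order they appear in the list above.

Squared distances from q to each site:
|qA|² = (24−22)² + (-10−22)² = 4 + 1024 = 1028
|qB|² = (24−7)² + (-10−1)² = 289 + 121 = 410
|qC|² = (24−4)² + (-10−22)² = 400 + 1024 = 1424
|qD|² = (24−17)² + (-10−9)² = 49 + 361 = 410
|qE|² = (24−1)² + (-10−12)² = 529 + 484 = 1013
|qF|² = (24−11)² + (-10−6)² = 169 + 256 = 425
|qG|² = (24−10)² + (-10−21)² = 196 + 961 = 1157
|qH|² = (24−10)² + (-10−22)² = 196 + 1024 = 1220
q is equidistant from B and D (both at squared distance 410), and every other site is strictly farther — so q lies on the B–D Voronoi edge.

B and D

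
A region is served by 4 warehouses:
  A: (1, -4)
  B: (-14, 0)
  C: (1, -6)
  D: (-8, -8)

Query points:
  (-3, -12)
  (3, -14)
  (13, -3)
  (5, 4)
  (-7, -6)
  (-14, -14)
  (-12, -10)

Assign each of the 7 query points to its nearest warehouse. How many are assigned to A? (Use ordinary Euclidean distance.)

2

(-3, -12) — d² to each: A:80, B:265, C:52, D:41 → nearest is D
(3, -14) — d² to each: A:104, B:485, C:68, D:157 → nearest is C
(13, -3) — d² to each: A:145, B:738, C:153, D:466 → nearest is A
(5, 4) — d² to each: A:80, B:377, C:116, D:313 → nearest is A
(-7, -6) — d² to each: A:68, B:85, C:64, D:5 → nearest is D
(-14, -14) — d² to each: A:325, B:196, C:289, D:72 → nearest is D
(-12, -10) — d² to each: A:205, B:104, C:185, D:20 → nearest is D
2 of the 7 points have A as nearest.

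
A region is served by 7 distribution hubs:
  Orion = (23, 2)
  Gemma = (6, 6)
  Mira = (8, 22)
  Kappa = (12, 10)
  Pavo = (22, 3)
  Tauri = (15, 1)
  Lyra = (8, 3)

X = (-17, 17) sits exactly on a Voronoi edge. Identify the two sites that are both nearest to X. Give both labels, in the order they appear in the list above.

Gemma and Mira

Squared distances from X to each site:
d²(X, Orion) = (-17−23)² + (17−2)² = 1600 + 225 = 1825
d²(X, Gemma) = (-17−6)² + (17−6)² = 529 + 121 = 650
d²(X, Mira) = (-17−8)² + (17−22)² = 625 + 25 = 650
d²(X, Kappa) = (-17−12)² + (17−10)² = 841 + 49 = 890
d²(X, Pavo) = (-17−22)² + (17−3)² = 1521 + 196 = 1717
d²(X, Tauri) = (-17−15)² + (17−1)² = 1024 + 256 = 1280
d²(X, Lyra) = (-17−8)² + (17−3)² = 625 + 196 = 821
X is equidistant from Gemma and Mira (both at squared distance 650), and every other site is strictly farther — so X lies on the Gemma–Mira Voronoi edge.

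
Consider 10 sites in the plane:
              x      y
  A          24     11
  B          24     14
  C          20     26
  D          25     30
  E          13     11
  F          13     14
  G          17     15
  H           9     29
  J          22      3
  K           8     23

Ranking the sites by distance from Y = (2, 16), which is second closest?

Squared Euclidean distances:
|YA|² = (2−24)² + (16−11)² = 484 + 25 = 509
|YB|² = (2−24)² + (16−14)² = 484 + 4 = 488
|YC|² = (2−20)² + (16−26)² = 324 + 100 = 424
|YD|² = (2−25)² + (16−30)² = 529 + 196 = 725
|YE|² = (2−13)² + (16−11)² = 121 + 25 = 146
|YF|² = (2−13)² + (16−14)² = 121 + 4 = 125
|YG|² = (2−17)² + (16−15)² = 225 + 1 = 226
|YH|² = (2−9)² + (16−29)² = 49 + 169 = 218
|YJ|² = (2−22)² + (16−3)² = 400 + 169 = 569
|YK|² = (2−8)² + (16−23)² = 36 + 49 = 85
Sorted ascending: K, F, E, … — the second-nearest is F.

F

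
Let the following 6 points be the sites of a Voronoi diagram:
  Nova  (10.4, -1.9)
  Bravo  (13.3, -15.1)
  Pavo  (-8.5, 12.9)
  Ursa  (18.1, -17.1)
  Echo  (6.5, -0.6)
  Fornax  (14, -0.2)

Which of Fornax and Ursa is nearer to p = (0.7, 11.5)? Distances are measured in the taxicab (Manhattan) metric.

Fornax

d(p, Fornax) = |0.7−14| + |11.5−(-0.2)| = 13.3 + 11.7 = 25
d(p, Ursa) = |0.7−18.1| + |11.5−(-17.1)| = 17.4 + 28.6 = 46
25 < 46, so Fornax is closer.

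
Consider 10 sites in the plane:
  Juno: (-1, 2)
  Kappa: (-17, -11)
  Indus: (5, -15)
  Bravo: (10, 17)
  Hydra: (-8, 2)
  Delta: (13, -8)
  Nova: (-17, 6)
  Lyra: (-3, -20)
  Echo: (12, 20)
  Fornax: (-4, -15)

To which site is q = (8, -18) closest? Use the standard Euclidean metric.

Indus

Compare squared distances (the ordering matches that of the actual distances):
d²(q, Juno) = (8−(-1))² + (-18−2)² = 81 + 400 = 481
d²(q, Kappa) = (8−(-17))² + (-18−(-11))² = 625 + 49 = 674
d²(q, Indus) = (8−5)² + (-18−(-15))² = 9 + 9 = 18
d²(q, Bravo) = (8−10)² + (-18−17)² = 4 + 1225 = 1229
d²(q, Hydra) = (8−(-8))² + (-18−2)² = 256 + 400 = 656
d²(q, Delta) = (8−13)² + (-18−(-8))² = 25 + 100 = 125
d²(q, Nova) = (8−(-17))² + (-18−6)² = 625 + 576 = 1201
d²(q, Lyra) = (8−(-3))² + (-18−(-20))² = 121 + 4 = 125
d²(q, Echo) = (8−12)² + (-18−20)² = 16 + 1444 = 1460
d²(q, Fornax) = (8−(-4))² + (-18−(-15))² = 144 + 9 = 153
Indus is nearest.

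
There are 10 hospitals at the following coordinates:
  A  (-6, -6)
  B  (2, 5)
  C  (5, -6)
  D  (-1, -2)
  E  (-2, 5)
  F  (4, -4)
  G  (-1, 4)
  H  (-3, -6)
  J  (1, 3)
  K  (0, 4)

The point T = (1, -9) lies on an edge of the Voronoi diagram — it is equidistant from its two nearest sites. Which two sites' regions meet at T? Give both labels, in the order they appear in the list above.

Squared distances from T to each site:
|TA|² = 49 + 9 = 58
|TB|² = 1 + 196 = 197
|TC|² = 16 + 9 = 25
|TD|² = 4 + 49 = 53
|TE|² = 9 + 196 = 205
|TF|² = 9 + 25 = 34
|TG|² = 4 + 169 = 173
|TH|² = 16 + 9 = 25
|TJ|² = 0 + 144 = 144
|TK|² = 1 + 169 = 170
T is equidistant from C and H (both at squared distance 25), and every other site is strictly farther — so T lies on the C–H Voronoi edge.

C and H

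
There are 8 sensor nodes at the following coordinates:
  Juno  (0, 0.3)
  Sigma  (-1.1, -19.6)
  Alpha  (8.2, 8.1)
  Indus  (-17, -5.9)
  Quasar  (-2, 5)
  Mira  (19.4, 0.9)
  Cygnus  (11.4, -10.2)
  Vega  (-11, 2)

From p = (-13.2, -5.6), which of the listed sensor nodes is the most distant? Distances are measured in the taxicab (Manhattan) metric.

d(p, Juno) = |-13.2−0| + |-5.6−0.3| = 13.2 + 5.9 = 19.1
d(p, Sigma) = |-13.2−(-1.1)| + |-5.6−(-19.6)| = 12.1 + 14 = 26.1
d(p, Alpha) = |-13.2−8.2| + |-5.6−8.1| = 21.4 + 13.7 = 35.1
d(p, Indus) = |-13.2−(-17)| + |-5.6−(-5.9)| = 3.8 + 0.3 = 4.1
d(p, Quasar) = |-13.2−(-2)| + |-5.6−5| = 11.2 + 10.6 = 21.8
d(p, Mira) = |-13.2−19.4| + |-5.6−0.9| = 32.6 + 6.5 = 39.1
d(p, Cygnus) = |-13.2−11.4| + |-5.6−(-10.2)| = 24.6 + 4.6 = 29.2
d(p, Vega) = |-13.2−(-11)| + |-5.6−2| = 2.2 + 7.6 = 9.8
The largest is to Mira.

Mira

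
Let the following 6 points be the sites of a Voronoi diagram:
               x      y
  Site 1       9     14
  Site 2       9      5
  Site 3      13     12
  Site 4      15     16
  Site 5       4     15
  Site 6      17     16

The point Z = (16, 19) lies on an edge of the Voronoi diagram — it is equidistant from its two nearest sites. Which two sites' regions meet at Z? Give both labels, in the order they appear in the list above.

Squared distances from Z to each site:
d²(Z, Site 1) = (16−9)² + (19−14)² = 49 + 25 = 74
d²(Z, Site 2) = (16−9)² + (19−5)² = 49 + 196 = 245
d²(Z, Site 3) = (16−13)² + (19−12)² = 9 + 49 = 58
d²(Z, Site 4) = (16−15)² + (19−16)² = 1 + 9 = 10
d²(Z, Site 5) = (16−4)² + (19−15)² = 144 + 16 = 160
d²(Z, Site 6) = (16−17)² + (19−16)² = 1 + 9 = 10
Z is equidistant from Site 4 and Site 6 (both at squared distance 10), and every other site is strictly farther — so Z lies on the Site 4–Site 6 Voronoi edge.

Site 4 and Site 6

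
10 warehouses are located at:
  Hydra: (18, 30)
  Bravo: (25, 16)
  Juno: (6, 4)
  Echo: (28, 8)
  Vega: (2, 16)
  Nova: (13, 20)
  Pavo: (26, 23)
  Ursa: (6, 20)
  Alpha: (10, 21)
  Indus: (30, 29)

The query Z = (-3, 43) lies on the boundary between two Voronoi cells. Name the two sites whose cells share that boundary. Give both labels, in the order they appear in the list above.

Hydra and Ursa

Squared distances from Z to each site:
d²(Z, Hydra) = 441 + 169 = 610
d²(Z, Bravo) = 784 + 729 = 1513
d²(Z, Juno) = 81 + 1521 = 1602
d²(Z, Echo) = 961 + 1225 = 2186
d²(Z, Vega) = 25 + 729 = 754
d²(Z, Nova) = 256 + 529 = 785
d²(Z, Pavo) = 841 + 400 = 1241
d²(Z, Ursa) = 81 + 529 = 610
d²(Z, Alpha) = 169 + 484 = 653
d²(Z, Indus) = 1089 + 196 = 1285
Z is equidistant from Hydra and Ursa (both at squared distance 610), and every other site is strictly farther — so Z lies on the Hydra–Ursa Voronoi edge.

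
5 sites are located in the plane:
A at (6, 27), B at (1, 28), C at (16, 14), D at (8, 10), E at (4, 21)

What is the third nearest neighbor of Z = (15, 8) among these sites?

Squared Euclidean distances:
|ZA|² = 81 + 361 = 442
|ZB|² = 196 + 400 = 596
|ZC|² = 1 + 36 = 37
|ZD|² = 49 + 4 = 53
|ZE|² = 121 + 169 = 290
Sorted ascending: C, D, E, A, … — the third-nearest is E.

E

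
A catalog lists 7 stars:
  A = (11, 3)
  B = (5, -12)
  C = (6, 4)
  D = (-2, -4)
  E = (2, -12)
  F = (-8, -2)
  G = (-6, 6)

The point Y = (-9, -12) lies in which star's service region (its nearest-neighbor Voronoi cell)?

Squared Euclidean distances:
|YA|² = 400 + 225 = 625
|YB|² = 196 + 0 = 196
|YC|² = 225 + 256 = 481
|YD|² = 49 + 64 = 113
|YE|² = 121 + 0 = 121
|YF|² = 1 + 100 = 101
|YG|² = 9 + 324 = 333
F is nearest.

F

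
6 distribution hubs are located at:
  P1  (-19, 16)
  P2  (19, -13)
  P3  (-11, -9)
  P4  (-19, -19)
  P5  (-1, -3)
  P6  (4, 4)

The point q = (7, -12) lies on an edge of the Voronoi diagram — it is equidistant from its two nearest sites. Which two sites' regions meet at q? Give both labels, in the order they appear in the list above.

Squared distances from q to each site:
|qP1|² = 676 + 784 = 1460
|qP2|² = 144 + 1 = 145
|qP3|² = 324 + 9 = 333
|qP4|² = 676 + 49 = 725
|qP5|² = 64 + 81 = 145
|qP6|² = 9 + 256 = 265
q is equidistant from P2 and P5 (both at squared distance 145), and every other site is strictly farther — so q lies on the P2–P5 Voronoi edge.

P2 and P5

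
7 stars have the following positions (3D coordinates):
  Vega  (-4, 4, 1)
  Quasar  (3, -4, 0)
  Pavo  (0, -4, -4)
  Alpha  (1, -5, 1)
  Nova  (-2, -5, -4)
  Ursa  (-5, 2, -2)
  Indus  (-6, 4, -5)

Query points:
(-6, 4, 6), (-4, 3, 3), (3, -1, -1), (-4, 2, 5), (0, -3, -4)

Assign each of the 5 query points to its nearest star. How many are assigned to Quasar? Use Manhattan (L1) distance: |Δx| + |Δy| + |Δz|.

1

(-6, 4, 6) — d to each: Vega:7, Quasar:23, Pavo:24, Alpha:21, Nova:23, Ursa:11, Indus:11 → nearest is Vega
(-4, 3, 3) — d to each: Vega:3, Quasar:17, Pavo:18, Alpha:15, Nova:17, Ursa:7, Indus:11 → nearest is Vega
(3, -1, -1) — d to each: Vega:14, Quasar:4, Pavo:9, Alpha:8, Nova:12, Ursa:12, Indus:18 → nearest is Quasar
(-4, 2, 5) — d to each: Vega:6, Quasar:18, Pavo:19, Alpha:16, Nova:18, Ursa:8, Indus:14 → nearest is Vega
(0, -3, -4) — d to each: Vega:16, Quasar:8, Pavo:1, Alpha:8, Nova:4, Ursa:12, Indus:14 → nearest is Pavo
1 of the 5 points has Quasar as nearest.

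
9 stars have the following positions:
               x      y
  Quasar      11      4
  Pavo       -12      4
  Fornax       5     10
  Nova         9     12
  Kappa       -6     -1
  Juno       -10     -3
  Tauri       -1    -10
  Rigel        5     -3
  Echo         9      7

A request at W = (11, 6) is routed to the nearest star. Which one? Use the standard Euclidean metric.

Squared Euclidean distances:
d²(W, Quasar) = (11−11)² + (6−4)² = 0 + 4 = 4
d²(W, Pavo) = (11−(-12))² + (6−4)² = 529 + 4 = 533
d²(W, Fornax) = (11−5)² + (6−10)² = 36 + 16 = 52
d²(W, Nova) = (11−9)² + (6−12)² = 4 + 36 = 40
d²(W, Kappa) = (11−(-6))² + (6−(-1))² = 289 + 49 = 338
d²(W, Juno) = (11−(-10))² + (6−(-3))² = 441 + 81 = 522
d²(W, Tauri) = (11−(-1))² + (6−(-10))² = 144 + 256 = 400
d²(W, Rigel) = (11−5)² + (6−(-3))² = 36 + 81 = 117
d²(W, Echo) = (11−9)² + (6−7)² = 4 + 1 = 5
Minimum is at Quasar.

Quasar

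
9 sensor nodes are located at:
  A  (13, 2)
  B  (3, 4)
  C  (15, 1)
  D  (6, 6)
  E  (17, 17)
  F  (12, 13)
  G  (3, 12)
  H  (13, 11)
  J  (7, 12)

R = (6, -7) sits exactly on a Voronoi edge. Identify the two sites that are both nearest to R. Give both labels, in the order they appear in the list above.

Squared distances from R to each site:
|RA|² = (6−13)² + (-7−2)² = 49 + 81 = 130
|RB|² = (6−3)² + (-7−4)² = 9 + 121 = 130
|RC|² = (6−15)² + (-7−1)² = 81 + 64 = 145
|RD|² = (6−6)² + (-7−6)² = 0 + 169 = 169
|RE|² = (6−17)² + (-7−17)² = 121 + 576 = 697
|RF|² = (6−12)² + (-7−13)² = 36 + 400 = 436
|RG|² = (6−3)² + (-7−12)² = 9 + 361 = 370
|RH|² = (6−13)² + (-7−11)² = 49 + 324 = 373
|RJ|² = (6−7)² + (-7−12)² = 1 + 361 = 362
R is equidistant from A and B (both at squared distance 130), and every other site is strictly farther — so R lies on the A–B Voronoi edge.

A and B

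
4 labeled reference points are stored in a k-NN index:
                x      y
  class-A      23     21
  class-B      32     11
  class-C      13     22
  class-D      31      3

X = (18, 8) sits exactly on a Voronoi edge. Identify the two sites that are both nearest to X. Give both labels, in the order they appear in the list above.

class-A and class-D

Squared distances from X to each site:
d²(X, class-A) = (18−23)² + (8−21)² = 25 + 169 = 194
d²(X, class-B) = (18−32)² + (8−11)² = 196 + 9 = 205
d²(X, class-C) = (18−13)² + (8−22)² = 25 + 196 = 221
d²(X, class-D) = (18−31)² + (8−3)² = 169 + 25 = 194
X is equidistant from class-A and class-D (both at squared distance 194), and every other site is strictly farther — so X lies on the class-A–class-D Voronoi edge.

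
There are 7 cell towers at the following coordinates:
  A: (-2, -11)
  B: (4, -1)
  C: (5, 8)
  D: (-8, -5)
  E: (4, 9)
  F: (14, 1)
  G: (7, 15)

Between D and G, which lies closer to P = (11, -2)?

Compare squared distances:
|PD|² = (11−(-8))² + (-2−(-5))² = 361 + 9 = 370
|PG|² = (11−7)² + (-2−15)² = 16 + 289 = 305
370 > 305, so G is closer.

G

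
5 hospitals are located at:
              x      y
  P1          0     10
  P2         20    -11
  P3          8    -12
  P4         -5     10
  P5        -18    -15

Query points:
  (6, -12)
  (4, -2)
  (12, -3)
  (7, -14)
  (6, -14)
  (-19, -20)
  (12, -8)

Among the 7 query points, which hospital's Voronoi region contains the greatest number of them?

P3

(6, -12) — d² to each: P1:520, P2:197, P3:4, P4:605, P5:585 → nearest is P3
(4, -2) — d² to each: P1:160, P2:337, P3:116, P4:225, P5:653 → nearest is P3
(12, -3) — d² to each: P1:313, P2:128, P3:97, P4:458, P5:1044 → nearest is P3
(7, -14) — d² to each: P1:625, P2:178, P3:5, P4:720, P5:626 → nearest is P3
(6, -14) — d² to each: P1:612, P2:205, P3:8, P4:697, P5:577 → nearest is P3
(-19, -20) — d² to each: P1:1261, P2:1602, P3:793, P4:1096, P5:26 → nearest is P5
(12, -8) — d² to each: P1:468, P2:73, P3:32, P4:613, P5:949 → nearest is P3
Tally — P3:6, P5:1. P3 captures the most (6).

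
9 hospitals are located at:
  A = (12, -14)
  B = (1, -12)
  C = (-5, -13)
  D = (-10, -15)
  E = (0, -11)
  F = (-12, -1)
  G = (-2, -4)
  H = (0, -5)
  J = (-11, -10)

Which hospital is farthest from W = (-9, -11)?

Compare squared distances (the ordering matches that of the actual distances):
|WA|² = 441 + 9 = 450
|WB|² = 100 + 1 = 101
|WC|² = 16 + 4 = 20
|WD|² = 1 + 16 = 17
|WE|² = 81 + 0 = 81
|WF|² = 9 + 100 = 109
|WG|² = 49 + 49 = 98
|WH|² = 81 + 36 = 117
|WJ|² = 4 + 1 = 5
The largest is to A.

A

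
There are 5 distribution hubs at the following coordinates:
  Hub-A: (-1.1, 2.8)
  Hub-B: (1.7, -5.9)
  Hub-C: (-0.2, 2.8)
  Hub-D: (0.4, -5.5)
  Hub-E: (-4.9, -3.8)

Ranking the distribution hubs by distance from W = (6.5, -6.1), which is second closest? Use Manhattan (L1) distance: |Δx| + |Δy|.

d(W, Hub-A) = |6.5−(-1.1)| + |-6.1−2.8| = 7.6 + 8.9 = 16.5
d(W, Hub-B) = |6.5−1.7| + |-6.1−(-5.9)| = 4.8 + 0.2 = 5
d(W, Hub-C) = |6.5−(-0.2)| + |-6.1−2.8| = 6.7 + 8.9 = 15.6
d(W, Hub-D) = |6.5−0.4| + |-6.1−(-5.5)| = 6.1 + 0.6 = 6.7
d(W, Hub-E) = |6.5−(-4.9)| + |-6.1−(-3.8)| = 11.4 + 2.3 = 13.7
Sorted ascending: Hub-B, Hub-D, Hub-E, … — the second-nearest is Hub-D.

Hub-D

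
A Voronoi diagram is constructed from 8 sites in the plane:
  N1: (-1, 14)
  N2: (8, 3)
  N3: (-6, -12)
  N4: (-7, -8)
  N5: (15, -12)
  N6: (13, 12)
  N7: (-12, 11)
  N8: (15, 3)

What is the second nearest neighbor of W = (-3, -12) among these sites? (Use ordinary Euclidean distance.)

N4

Squared Euclidean distances:
|WN1|² = 4 + 676 = 680
|WN2|² = 121 + 225 = 346
|WN3|² = 9 + 0 = 9
|WN4|² = 16 + 16 = 32
|WN5|² = 324 + 0 = 324
|WN6|² = 256 + 576 = 832
|WN7|² = 81 + 529 = 610
|WN8|² = 324 + 225 = 549
Sorted ascending: N3, N4, N5, … — the second-nearest is N4.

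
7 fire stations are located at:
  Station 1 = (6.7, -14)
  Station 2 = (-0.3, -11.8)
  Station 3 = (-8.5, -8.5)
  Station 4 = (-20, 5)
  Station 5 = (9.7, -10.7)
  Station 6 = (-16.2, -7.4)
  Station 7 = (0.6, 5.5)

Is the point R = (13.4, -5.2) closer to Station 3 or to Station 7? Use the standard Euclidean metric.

Compare squared distances:
d²(R, Station 3) = (13.4−(-8.5))² + (-5.2−(-8.5))² = 479.61 + 10.89 = 490.5
d²(R, Station 7) = (13.4−0.6)² + (-5.2−5.5)² = 163.84 + 114.49 = 278.33
490.5 > 278.33, so Station 7 is closer.

Station 7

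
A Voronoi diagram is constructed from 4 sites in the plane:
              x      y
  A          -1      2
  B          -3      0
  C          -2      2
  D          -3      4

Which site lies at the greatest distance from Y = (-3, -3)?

D

Compare squared distances (the ordering matches that of the actual distances):
|YA|² = (-3−(-1))² + (-3−2)² = 4 + 25 = 29
|YB|² = (-3−(-3))² + (-3−0)² = 0 + 9 = 9
|YC|² = (-3−(-2))² + (-3−2)² = 1 + 25 = 26
|YD|² = (-3−(-3))² + (-3−4)² = 0 + 49 = 49
The largest is to D.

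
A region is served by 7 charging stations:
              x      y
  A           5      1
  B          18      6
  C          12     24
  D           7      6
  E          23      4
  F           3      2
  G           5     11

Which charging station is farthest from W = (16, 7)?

Squared Euclidean distances:
|WA|² = (16−5)² + (7−1)² = 121 + 36 = 157
|WB|² = (16−18)² + (7−6)² = 4 + 1 = 5
|WC|² = (16−12)² + (7−24)² = 16 + 289 = 305
|WD|² = (16−7)² + (7−6)² = 81 + 1 = 82
|WE|² = (16−23)² + (7−4)² = 49 + 9 = 58
|WF|² = (16−3)² + (7−2)² = 169 + 25 = 194
|WG|² = (16−5)² + (7−11)² = 121 + 16 = 137
The largest is to C.

C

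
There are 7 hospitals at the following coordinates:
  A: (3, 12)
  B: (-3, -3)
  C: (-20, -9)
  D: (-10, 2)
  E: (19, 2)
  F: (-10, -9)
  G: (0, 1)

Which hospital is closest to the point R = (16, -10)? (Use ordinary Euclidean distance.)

Since √ is increasing, it suffices to compare squared distances:
|RA|² = 169 + 484 = 653
|RB|² = 361 + 49 = 410
|RC|² = 1296 + 1 = 1297
|RD|² = 676 + 144 = 820
|RE|² = 9 + 144 = 153
|RF|² = 676 + 1 = 677
|RG|² = 256 + 121 = 377
Minimum is at E.

E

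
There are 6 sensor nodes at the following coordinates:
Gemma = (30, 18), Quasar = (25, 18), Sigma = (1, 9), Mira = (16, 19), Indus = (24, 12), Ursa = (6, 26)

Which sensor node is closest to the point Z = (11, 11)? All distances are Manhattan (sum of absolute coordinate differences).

Sigma

d(Z, Gemma) = |11−30| + |11−18| = 19 + 7 = 26
d(Z, Quasar) = |11−25| + |11−18| = 14 + 7 = 21
d(Z, Sigma) = |11−1| + |11−9| = 10 + 2 = 12
d(Z, Mira) = |11−16| + |11−19| = 5 + 8 = 13
d(Z, Indus) = |11−24| + |11−12| = 13 + 1 = 14
d(Z, Ursa) = |11−6| + |11−26| = 5 + 15 = 20
Sigma is nearest.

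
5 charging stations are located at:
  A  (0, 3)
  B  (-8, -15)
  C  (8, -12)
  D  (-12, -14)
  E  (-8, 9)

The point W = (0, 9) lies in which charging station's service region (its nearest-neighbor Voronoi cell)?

A

Squared Euclidean distances:
|WA|² = 0 + 36 = 36
|WB|² = 64 + 576 = 640
|WC|² = 64 + 441 = 505
|WD|² = 144 + 529 = 673
|WE|² = 64 + 0 = 64
A is nearest.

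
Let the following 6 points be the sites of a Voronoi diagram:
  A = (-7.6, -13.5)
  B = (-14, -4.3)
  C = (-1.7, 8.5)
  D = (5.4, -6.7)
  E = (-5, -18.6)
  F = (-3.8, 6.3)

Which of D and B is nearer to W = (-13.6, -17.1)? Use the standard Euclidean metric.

Compare squared distances:
|WD|² = (-13.6−5.4)² + (-17.1−(-6.7))² = 361 + 108.16 = 469.16
|WB|² = (-13.6−(-14))² + (-17.1−(-4.3))² = 0.16 + 163.84 = 164
469.16 > 164, so B is closer.

B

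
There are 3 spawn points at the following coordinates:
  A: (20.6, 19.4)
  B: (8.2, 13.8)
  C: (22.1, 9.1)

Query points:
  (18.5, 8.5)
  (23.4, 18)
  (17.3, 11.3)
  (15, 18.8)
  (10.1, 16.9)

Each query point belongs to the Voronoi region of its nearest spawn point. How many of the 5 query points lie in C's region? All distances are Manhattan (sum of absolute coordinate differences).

(18.5, 8.5) — d to each: A:13, B:15.6, C:4.2 → nearest is C
(23.4, 18) — d to each: A:4.2, B:19.4, C:10.2 → nearest is A
(17.3, 11.3) — d to each: A:11.4, B:11.6, C:7 → nearest is C
(15, 18.8) — d to each: A:6.2, B:11.8, C:16.8 → nearest is A
(10.1, 16.9) — d to each: A:13, B:5, C:19.8 → nearest is B
2 of the 5 points have C as nearest.

2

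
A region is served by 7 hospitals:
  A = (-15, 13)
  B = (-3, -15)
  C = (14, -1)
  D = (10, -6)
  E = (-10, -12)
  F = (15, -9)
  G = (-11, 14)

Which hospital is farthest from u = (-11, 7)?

Since √ is increasing, it suffices to compare squared distances:
|uA|² = (-11−(-15))² + (7−13)² = 16 + 36 = 52
|uB|² = (-11−(-3))² + (7−(-15))² = 64 + 484 = 548
|uC|² = (-11−14)² + (7−(-1))² = 625 + 64 = 689
|uD|² = (-11−10)² + (7−(-6))² = 441 + 169 = 610
|uE|² = (-11−(-10))² + (7−(-12))² = 1 + 361 = 362
|uF|² = (-11−15)² + (7−(-9))² = 676 + 256 = 932
|uG|² = (-11−(-11))² + (7−14)² = 0 + 49 = 49
The largest is to F.

F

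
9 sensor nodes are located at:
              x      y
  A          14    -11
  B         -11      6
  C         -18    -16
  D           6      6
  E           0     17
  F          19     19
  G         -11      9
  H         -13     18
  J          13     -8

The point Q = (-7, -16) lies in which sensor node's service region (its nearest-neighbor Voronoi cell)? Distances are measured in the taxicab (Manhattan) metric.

C

d(Q,A) = 21 + 5 = 26
d(Q,B) = 4 + 22 = 26
d(Q,C) = 11 + 0 = 11
d(Q,D) = 13 + 22 = 35
d(Q,E) = 7 + 33 = 40
d(Q,F) = 26 + 35 = 61
d(Q,G) = 4 + 25 = 29
d(Q,H) = 6 + 34 = 40
d(Q,J) = 20 + 8 = 28
C is nearest.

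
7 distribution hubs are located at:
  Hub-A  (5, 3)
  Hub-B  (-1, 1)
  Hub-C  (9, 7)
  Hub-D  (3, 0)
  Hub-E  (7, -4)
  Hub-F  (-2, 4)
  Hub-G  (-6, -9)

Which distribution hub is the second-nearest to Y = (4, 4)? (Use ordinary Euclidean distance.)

Squared Euclidean distances:
d²(Y, Hub-A) = (4−5)² + (4−3)² = 1 + 1 = 2
d²(Y, Hub-B) = (4−(-1))² + (4−1)² = 25 + 9 = 34
d²(Y, Hub-C) = (4−9)² + (4−7)² = 25 + 9 = 34
d²(Y, Hub-D) = (4−3)² + (4−0)² = 1 + 16 = 17
d²(Y, Hub-E) = (4−7)² + (4−(-4))² = 9 + 64 = 73
d²(Y, Hub-F) = (4−(-2))² + (4−4)² = 36 + 0 = 36
d²(Y, Hub-G) = (4−(-6))² + (4−(-9))² = 100 + 169 = 269
Sorted ascending: Hub-A, Hub-D, Hub-B, … — the second-nearest is Hub-D.

Hub-D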